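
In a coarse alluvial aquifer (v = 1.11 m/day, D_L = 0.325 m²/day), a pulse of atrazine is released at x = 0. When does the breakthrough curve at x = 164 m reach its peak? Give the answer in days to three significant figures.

147 days

For the 1D instantaneous-source solution, setting ∂C/∂t = 0 at fixed x gives v²t² + 2Dt − x² = 0, so t = (√(D² + v²x²) − D)/v².
√(D² + v²x²) = √(0.325² + 1.11² × 164²) = 182.0; v² = 1.2321.
t = (182.0 − 0.325)/1.2321 = 147 days (vs. the pure-advection estimate x/v = 148 d).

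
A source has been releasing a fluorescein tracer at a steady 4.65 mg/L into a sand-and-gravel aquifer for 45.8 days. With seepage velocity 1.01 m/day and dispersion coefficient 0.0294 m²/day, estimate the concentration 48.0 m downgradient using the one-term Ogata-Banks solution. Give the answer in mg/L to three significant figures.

0.671 mg/L

For a continuous step input, C/C₀ ≈ ½·erfc((x−vt)/(2√(Dt))).
vt = 1.01 × 45.8 = 46.258 m and 2√(Dt) = 2√(0.0294 × 45.8) = 2.321 m.
Argument (x−vt)/(2√(Dt)) = (48.0 − 46.258)/2.321 = 0.7505; ½·erfc(0.7505) = 0.1443.
C = 4.65 × 0.1443 = 0.671 mg/L.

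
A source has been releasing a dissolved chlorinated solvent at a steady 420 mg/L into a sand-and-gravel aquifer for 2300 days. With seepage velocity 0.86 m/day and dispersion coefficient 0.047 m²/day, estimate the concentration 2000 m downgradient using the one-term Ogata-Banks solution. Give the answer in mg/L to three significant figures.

28.3 mg/L

For a continuous step input, C/C₀ ≈ ½·erfc((x−vt)/(2√(Dt))).
vt = 0.86 × 2300 = 1978 m and 2√(Dt) = 2√(0.047 × 2300) = 20.79 m.
Argument (x−vt)/(2√(Dt)) = (2000 − 1978)/20.79 = 1.058; ½·erfc(1.058) = 0.06730.
C = 420 × 0.06730 = 28.3 mg/L.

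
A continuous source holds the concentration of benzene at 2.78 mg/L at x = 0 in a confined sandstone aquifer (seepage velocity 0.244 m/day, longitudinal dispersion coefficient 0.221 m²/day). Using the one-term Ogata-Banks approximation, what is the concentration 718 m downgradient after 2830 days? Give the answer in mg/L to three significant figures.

0.608 mg/L

For a continuous step input, C/C₀ ≈ ½·erfc((x−vt)/(2√(Dt))).
vt = 0.244 × 2830 = 690.52 m and 2√(Dt) = 2√(0.221 × 2830) = 50.02 m.
Argument (x−vt)/(2√(Dt)) = (718 − 690.52)/50.02 = 0.5494; ½·erfc(0.5494) = 0.2186.
C = 2.78 × 0.2186 = 0.608 mg/L.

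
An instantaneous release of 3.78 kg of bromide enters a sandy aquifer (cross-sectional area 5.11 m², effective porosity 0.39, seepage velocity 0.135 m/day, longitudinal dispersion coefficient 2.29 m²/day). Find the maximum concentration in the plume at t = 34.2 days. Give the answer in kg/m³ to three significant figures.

The peak of an instantaneous 1D plume sits at x = vt; there the Gaussian factor is 1 and C_max = M/(n_e·A·√(4πDt)), where n_e·A is the pore area the mass is dissolved in.
√(4πDt) = √(4π × 2.29 × 34.2) = 31.37 m, so C_max = 3.78/(0.39 × 5.11 × 31.37) = 0.0605 kg/m³.

0.0605 kg/m³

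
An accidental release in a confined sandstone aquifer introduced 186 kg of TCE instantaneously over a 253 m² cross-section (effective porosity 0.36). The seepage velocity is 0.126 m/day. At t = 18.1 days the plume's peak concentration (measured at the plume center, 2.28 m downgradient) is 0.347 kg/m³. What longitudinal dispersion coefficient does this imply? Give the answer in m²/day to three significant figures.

At the plume center C_max = M/(n_e·A·√(4πDt)), so D = M²/(4πt·(n_e·A·C_max)²).
n_e·A·C_max = 0.36 × 253 × 0.347 = 31.60 kg/m.
D = 186²/(4π × 18.1 × 31.60²) = 0.152 m²/day.

0.152 m²/day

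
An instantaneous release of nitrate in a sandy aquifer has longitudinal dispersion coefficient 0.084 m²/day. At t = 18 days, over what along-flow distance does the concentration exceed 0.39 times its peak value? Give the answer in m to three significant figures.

The plume is Gaussian with σ = √(2Dt) = √(2 × 0.084 × 18) = 1.739 m.
C/C_peak = exp(−Δx²/(2σ²)) = 0.39 ⇒ Δx = σ·√(−2 ln 0.39) = 1.739 × 1.372 = 2.386 m.
Width = 2Δx = 4.77 m.

4.77 m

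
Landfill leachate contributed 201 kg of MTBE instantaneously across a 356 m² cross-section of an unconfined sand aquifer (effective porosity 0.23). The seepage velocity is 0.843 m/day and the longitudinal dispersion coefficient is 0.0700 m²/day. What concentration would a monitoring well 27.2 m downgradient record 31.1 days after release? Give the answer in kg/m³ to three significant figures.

For an instantaneous plane source, C(x,t) = M/(n_e·A·√(4πDt)) · exp(−(x−vt)²/(4Dt)), with n_e·A the pore (flow) area.
Plume center vt = 0.843 × 31.1 = 26.2173 m, so the well at 27.2 m is 0.9827 m downgradient of the peak.
√(4πDt) = 5.230 m, giving peak height M/(n_e·A·√(4πDt)) = 201/(0.23 × 356 × 5.230) = 0.4694 kg/m³.
(x−vt)²/(4Dt) = (0.9827)²/(4 × 0.0700 × 31.1) = 0.1109; exp(−0.1109) = 0.8950.
C = 0.4694 × 0.8950 = 0.420 kg/m³.

0.420 kg/m³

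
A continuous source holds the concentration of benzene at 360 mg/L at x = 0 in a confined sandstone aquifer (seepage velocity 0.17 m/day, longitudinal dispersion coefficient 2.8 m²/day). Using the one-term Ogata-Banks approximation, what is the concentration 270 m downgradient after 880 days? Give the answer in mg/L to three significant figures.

For a continuous step input, C/C₀ ≈ ½·erfc((x−vt)/(2√(Dt))).
vt = 0.17 × 880 = 149.6 m and 2√(Dt) = 2√(2.8 × 880) = 99.28 m.
Argument (x−vt)/(2√(Dt)) = (270 − 149.6)/99.28 = 1.213; ½·erfc(1.213) = 0.04313.
C = 360 × 0.04313 = 15.5 mg/L.

15.5 mg/L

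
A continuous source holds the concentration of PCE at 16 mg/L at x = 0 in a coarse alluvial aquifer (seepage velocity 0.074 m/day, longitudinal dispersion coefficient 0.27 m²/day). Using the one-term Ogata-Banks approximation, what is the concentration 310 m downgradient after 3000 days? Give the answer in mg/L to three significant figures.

For a continuous step input, C/C₀ ≈ ½·erfc((x−vt)/(2√(Dt))).
vt = 0.074 × 3000 = 222 m and 2√(Dt) = 2√(0.27 × 3000) = 56.92 m.
Argument (x−vt)/(2√(Dt)) = (310 − 222)/56.92 = 1.546; ½·erfc(1.546) = 0.01439.
C = 16 × 0.01439 = 0.230 mg/L.

0.230 mg/L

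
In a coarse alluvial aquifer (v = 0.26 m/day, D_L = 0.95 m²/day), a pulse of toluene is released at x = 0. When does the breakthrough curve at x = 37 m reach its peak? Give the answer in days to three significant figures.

129 days

For the 1D instantaneous-source solution, setting ∂C/∂t = 0 at fixed x gives v²t² + 2Dt − x² = 0, so t = (√(D² + v²x²) − D)/v².
√(D² + v²x²) = √(0.95² + 0.26² × 37²) = 9.667; v² = 0.0676.
t = (9.667 − 0.95)/0.0676 = 129 days (vs. the pure-advection estimate x/v = 142 d).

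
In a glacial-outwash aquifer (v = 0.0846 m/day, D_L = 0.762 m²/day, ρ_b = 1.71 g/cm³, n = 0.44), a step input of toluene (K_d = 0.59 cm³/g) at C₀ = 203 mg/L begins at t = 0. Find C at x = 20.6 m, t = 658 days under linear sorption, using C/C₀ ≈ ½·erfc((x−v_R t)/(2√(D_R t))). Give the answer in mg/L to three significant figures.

84.5 mg/L

Retardation factor R = 1 + ρ_b·K_d/n = 1 + 1.71 × 0.59/0.44 = 3.293.
Sorption retards both mechanisms: v_R = v/R = 0.02569 m/day, D_R = D/R = 0.2314 m²/day.
v_R·t = 0.02569 × 658 = 16.90402 m; 2√(D_R t) = 24.68 m; argument = (20.6 − 16.90402)/24.68 = 0.1498.
C = C₀ × ½·erfc(0.1498) = 203 × 0.4161 = 84.5 mg/L.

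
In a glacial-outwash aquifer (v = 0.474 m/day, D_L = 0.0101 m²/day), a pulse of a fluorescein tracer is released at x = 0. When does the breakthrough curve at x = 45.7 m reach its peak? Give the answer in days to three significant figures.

96.4 days

For the 1D instantaneous-source solution, setting ∂C/∂t = 0 at fixed x gives v²t² + 2Dt − x² = 0, so t = (√(D² + v²x²) − D)/v².
√(D² + v²x²) = √(0.0101² + 0.474² × 45.7²) = 21.66; v² = 0.224676.
t = (21.66 − 0.0101)/0.224676 = 96.4 days (vs. the pure-advection estimate x/v = 96.4 d).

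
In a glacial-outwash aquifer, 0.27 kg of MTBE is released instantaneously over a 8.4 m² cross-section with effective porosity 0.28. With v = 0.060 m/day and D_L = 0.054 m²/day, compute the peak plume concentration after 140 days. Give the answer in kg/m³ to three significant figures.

The peak of an instantaneous 1D plume sits at x = vt; there the Gaussian factor is 1 and C_max = M/(n_e·A·√(4πDt)), where n_e·A is the pore area the mass is dissolved in.
√(4πDt) = √(4π × 0.054 × 140) = 9.747 m, so C_max = 0.27/(0.28 × 8.4 × 9.747) = 0.0118 kg/m³.

0.0118 kg/m³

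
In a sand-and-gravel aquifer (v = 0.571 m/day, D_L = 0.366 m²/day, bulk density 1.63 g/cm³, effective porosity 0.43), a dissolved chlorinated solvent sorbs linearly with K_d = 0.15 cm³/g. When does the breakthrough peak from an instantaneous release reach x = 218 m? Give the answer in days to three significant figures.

597 days

Retardation factor R = 1 + ρ_b·K_d/n = 1 + 1.63 × 0.15/0.43 = 1.569.
Sorption retards both mechanisms: v_R = v/R = 0.3639 m/day, D_R = D/R = 0.2333 m²/day.
Peak time from v_R²t² + 2D_R t − x² = 0: t = (√(D_R² + v_R²x²) − D_R)/v_R².
√(D_R² + v_R²x²) = √(0.2333² + 0.3639² × 218²) = 79.33; v_R² = 0.1324.
t = (79.33 − 0.2333)/0.1324 = 597 days.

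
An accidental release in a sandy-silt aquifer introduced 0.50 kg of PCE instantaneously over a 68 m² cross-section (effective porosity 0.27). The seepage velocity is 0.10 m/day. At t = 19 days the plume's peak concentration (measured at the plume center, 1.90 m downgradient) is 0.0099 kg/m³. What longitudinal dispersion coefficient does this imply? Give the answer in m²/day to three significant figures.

0.0317 m²/day

At the plume center C_max = M/(n_e·A·√(4πDt)), so D = M²/(4πt·(n_e·A·C_max)²).
n_e·A·C_max = 0.27 × 68 × 0.0099 = 0.1818 kg/m.
D = 0.50²/(4π × 19 × 0.1818²) = 0.0317 m²/day.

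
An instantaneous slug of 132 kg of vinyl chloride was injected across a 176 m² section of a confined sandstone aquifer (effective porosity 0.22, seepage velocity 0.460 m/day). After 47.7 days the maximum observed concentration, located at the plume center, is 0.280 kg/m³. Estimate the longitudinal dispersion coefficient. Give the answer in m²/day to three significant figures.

At the plume center C_max = M/(n_e·A·√(4πDt)), so D = M²/(4πt·(n_e·A·C_max)²).
n_e·A·C_max = 0.22 × 176 × 0.280 = 10.84 kg/m.
D = 132²/(4π × 47.7 × 10.84²) = 0.247 m²/day.

0.247 m²/day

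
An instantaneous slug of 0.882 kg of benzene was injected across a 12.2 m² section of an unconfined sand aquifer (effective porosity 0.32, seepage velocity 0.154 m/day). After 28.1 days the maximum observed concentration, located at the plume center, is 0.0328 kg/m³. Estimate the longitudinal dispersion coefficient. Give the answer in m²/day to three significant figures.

At the plume center C_max = M/(n_e·A·√(4πDt)), so D = M²/(4πt·(n_e·A·C_max)²).
n_e·A·C_max = 0.32 × 12.2 × 0.0328 = 0.1281 kg/m.
D = 0.882²/(4π × 28.1 × 0.1281²) = 0.134 m²/day.

0.134 m²/day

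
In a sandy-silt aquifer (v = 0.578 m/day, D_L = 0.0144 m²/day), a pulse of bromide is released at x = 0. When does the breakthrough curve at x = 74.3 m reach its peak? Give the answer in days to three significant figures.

129 days

For the 1D instantaneous-source solution, setting ∂C/∂t = 0 at fixed x gives v²t² + 2Dt − x² = 0, so t = (√(D² + v²x²) − D)/v².
√(D² + v²x²) = √(0.0144² + 0.578² × 74.3²) = 42.95; v² = 0.334084.
t = (42.95 − 0.0144)/0.334084 = 129 days (vs. the pure-advection estimate x/v = 129 d).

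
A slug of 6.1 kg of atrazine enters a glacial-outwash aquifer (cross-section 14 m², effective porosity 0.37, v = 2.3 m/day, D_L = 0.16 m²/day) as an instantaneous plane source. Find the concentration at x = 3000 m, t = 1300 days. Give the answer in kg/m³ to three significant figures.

For an instantaneous plane source, C(x,t) = M/(n_e·A·√(4πDt)) · exp(−(x−vt)²/(4Dt)), with n_e·A the pore (flow) area.
Plume center vt = 2.3 × 1300 = 2990 m, so the well at 3000 m is 10 m downgradient of the peak.
√(4πDt) = 51.13 m, giving peak height M/(n_e·A·√(4πDt)) = 6.1/(0.37 × 14 × 51.13) = 0.02303 kg/m³.
(x−vt)²/(4Dt) = (10)²/(4 × 0.16 × 1300) = 0.1202; exp(−0.1202) = 0.8867.
C = 0.02303 × 0.8867 = 0.0204 kg/m³.

0.0204 kg/m³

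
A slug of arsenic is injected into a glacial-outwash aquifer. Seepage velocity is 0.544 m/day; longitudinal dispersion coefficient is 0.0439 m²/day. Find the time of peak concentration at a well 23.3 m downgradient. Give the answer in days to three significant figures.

42.7 days

For the 1D instantaneous-source solution, setting ∂C/∂t = 0 at fixed x gives v²t² + 2Dt − x² = 0, so t = (√(D² + v²x²) − D)/v².
√(D² + v²x²) = √(0.0439² + 0.544² × 23.3²) = 12.68; v² = 0.295936.
t = (12.68 − 0.0439)/0.295936 = 42.7 days (vs. the pure-advection estimate x/v = 42.8 d).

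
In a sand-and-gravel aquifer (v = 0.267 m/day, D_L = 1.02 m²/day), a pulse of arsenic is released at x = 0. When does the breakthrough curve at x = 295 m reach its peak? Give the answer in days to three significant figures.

For the 1D instantaneous-source solution, setting ∂C/∂t = 0 at fixed x gives v²t² + 2Dt − x² = 0, so t = (√(D² + v²x²) − D)/v².
√(D² + v²x²) = √(1.02² + 0.267² × 295²) = 78.77; v² = 0.071289.
t = (78.77 − 1.02)/0.071289 = 1090 days (vs. the pure-advection estimate x/v = 1100 d).

1090 days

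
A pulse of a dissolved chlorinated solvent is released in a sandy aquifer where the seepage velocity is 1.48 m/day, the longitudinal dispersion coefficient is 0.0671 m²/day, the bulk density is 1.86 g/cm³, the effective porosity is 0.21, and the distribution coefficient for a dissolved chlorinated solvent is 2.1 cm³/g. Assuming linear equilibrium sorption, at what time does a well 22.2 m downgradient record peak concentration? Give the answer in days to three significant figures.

293 days

Retardation factor R = 1 + ρ_b·K_d/n = 1 + 1.86 × 2.1/0.21 = 19.60.
Sorption retards both mechanisms: v_R = v/R = 0.07551 m/day, D_R = D/R = 0.003423 m²/day.
Peak time from v_R²t² + 2D_R t − x² = 0: t = (√(D_R² + v_R²x²) − D_R)/v_R².
√(D_R² + v_R²x²) = √(0.003423² + 0.07551² × 22.2²) = 1.676; v_R² = 0.005702.
t = (1.676 − 0.003423)/0.005702 = 293 days.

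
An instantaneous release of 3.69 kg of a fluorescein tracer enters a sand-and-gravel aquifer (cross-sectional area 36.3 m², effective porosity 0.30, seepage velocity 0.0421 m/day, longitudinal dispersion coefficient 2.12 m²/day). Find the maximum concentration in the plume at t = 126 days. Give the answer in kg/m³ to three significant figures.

The peak of an instantaneous 1D plume sits at x = vt; there the Gaussian factor is 1 and C_max = M/(n_e·A·√(4πDt)), where n_e·A is the pore area the mass is dissolved in.
√(4πDt) = √(4π × 2.12 × 126) = 57.94 m, so C_max = 3.69/(0.30 × 36.3 × 57.94) = 0.00585 kg/m³.

0.00585 kg/m³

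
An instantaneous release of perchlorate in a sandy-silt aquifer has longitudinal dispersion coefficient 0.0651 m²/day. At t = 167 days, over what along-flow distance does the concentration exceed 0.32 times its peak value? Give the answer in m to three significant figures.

The plume is Gaussian with σ = √(2Dt) = √(2 × 0.0651 × 167) = 4.663 m.
C/C_peak = exp(−Δx²/(2σ²)) = 0.32 ⇒ Δx = σ·√(−2 ln 0.32) = 4.663 × 1.510 = 7.041 m.
Width = 2Δx = 14.1 m.

14.1 m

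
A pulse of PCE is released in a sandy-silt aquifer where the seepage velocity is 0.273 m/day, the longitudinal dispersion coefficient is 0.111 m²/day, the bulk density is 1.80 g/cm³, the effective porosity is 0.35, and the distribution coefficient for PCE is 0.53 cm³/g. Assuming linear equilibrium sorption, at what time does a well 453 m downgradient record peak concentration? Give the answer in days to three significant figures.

Retardation factor R = 1 + ρ_b·K_d/n = 1 + 1.80 × 0.53/0.35 = 3.726.
Sorption retards both mechanisms: v_R = v/R = 0.07327 m/day, D_R = D/R = 0.02979 m²/day.
Peak time from v_R²t² + 2D_R t − x² = 0: t = (√(D_R² + v_R²x²) − D_R)/v_R².
√(D_R² + v_R²x²) = √(0.02979² + 0.07327² × 453²) = 33.19; v_R² = 0.005368.
t = (33.19 − 0.02979)/0.005368 = 6180 days.

6180 days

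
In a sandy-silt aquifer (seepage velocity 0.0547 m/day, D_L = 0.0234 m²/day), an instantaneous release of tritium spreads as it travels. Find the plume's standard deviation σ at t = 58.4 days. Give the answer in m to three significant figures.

1.65 m

Dispersive spreading gives a Gaussian with σ² = 2Dt; advection only shifts the center.
σ = √(2 × 0.0234 × 58.4) = 1.65 m.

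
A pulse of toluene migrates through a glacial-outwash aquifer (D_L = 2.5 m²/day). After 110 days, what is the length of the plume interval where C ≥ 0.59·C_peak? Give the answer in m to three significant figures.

48.2 m

The plume is Gaussian with σ = √(2Dt) = √(2 × 2.5 × 110) = 23.45 m.
C/C_peak = exp(−Δx²/(2σ²)) = 0.59 ⇒ Δx = σ·√(−2 ln 0.59) = 23.45 × 1.027 = 24.08 m.
Width = 2Δx = 48.2 m.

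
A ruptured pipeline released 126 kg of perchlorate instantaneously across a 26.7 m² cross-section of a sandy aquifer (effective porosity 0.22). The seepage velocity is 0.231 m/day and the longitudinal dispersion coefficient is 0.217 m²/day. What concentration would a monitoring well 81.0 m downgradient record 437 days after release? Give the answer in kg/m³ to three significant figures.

For an instantaneous plane source, C(x,t) = M/(n_e·A·√(4πDt)) · exp(−(x−vt)²/(4Dt)), with n_e·A the pore (flow) area.
Plume center vt = 0.231 × 437 = 100.947 m, so the well at 81.0 m is 19.947 m upgradient of the peak.
√(4πDt) = 34.52 m, giving peak height M/(n_e·A·√(4πDt)) = 126/(0.22 × 26.7 × 34.52) = 0.6214 kg/m³.
(x−vt)²/(4Dt) = (-19.947)²/(4 × 0.217 × 437) = 1.049; exp(−1.049) = 0.3503.
C = 0.6214 × 0.3503 = 0.218 kg/m³.

0.218 kg/m³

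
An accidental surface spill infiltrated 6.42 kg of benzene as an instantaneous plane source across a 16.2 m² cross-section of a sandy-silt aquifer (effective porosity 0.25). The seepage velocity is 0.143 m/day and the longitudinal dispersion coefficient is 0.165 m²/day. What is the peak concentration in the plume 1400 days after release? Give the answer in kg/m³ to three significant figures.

0.0294 kg/m³

The peak of an instantaneous 1D plume sits at x = vt; there the Gaussian factor is 1 and C_max = M/(n_e·A·√(4πDt)), where n_e·A is the pore area the mass is dissolved in.
√(4πDt) = √(4π × 0.165 × 1400) = 53.88 m, so C_max = 6.42/(0.25 × 16.2 × 53.88) = 0.0294 kg/m³.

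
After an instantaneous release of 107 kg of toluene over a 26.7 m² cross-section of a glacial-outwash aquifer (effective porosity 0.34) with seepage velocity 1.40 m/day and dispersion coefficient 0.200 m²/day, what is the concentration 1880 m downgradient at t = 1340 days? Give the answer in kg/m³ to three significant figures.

0.200 kg/m³

For an instantaneous plane source, C(x,t) = M/(n_e·A·√(4πDt)) · exp(−(x−vt)²/(4Dt)), with n_e·A the pore (flow) area.
Plume center vt = 1.40 × 1340 = 1876 m, so the well at 1880 m is 4 m downgradient of the peak.
√(4πDt) = 58.03 m, giving peak height M/(n_e·A·√(4πDt)) = 107/(0.34 × 26.7 × 58.03) = 0.2031 kg/m³.
(x−vt)²/(4Dt) = (4)²/(4 × 0.200 × 1340) = 0.01493; exp(−0.01493) = 0.9852.
C = 0.2031 × 0.9852 = 0.200 kg/m³.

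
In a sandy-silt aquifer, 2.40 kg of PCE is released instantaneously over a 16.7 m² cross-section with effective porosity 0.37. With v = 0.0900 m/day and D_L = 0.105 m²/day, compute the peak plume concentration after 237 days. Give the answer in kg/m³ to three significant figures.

0.0220 kg/m³

The peak of an instantaneous 1D plume sits at x = vt; there the Gaussian factor is 1 and C_max = M/(n_e·A·√(4πDt)), where n_e·A is the pore area the mass is dissolved in.
√(4πDt) = √(4π × 0.105 × 237) = 17.68 m, so C_max = 2.40/(0.37 × 16.7 × 17.68) = 0.0220 kg/m³.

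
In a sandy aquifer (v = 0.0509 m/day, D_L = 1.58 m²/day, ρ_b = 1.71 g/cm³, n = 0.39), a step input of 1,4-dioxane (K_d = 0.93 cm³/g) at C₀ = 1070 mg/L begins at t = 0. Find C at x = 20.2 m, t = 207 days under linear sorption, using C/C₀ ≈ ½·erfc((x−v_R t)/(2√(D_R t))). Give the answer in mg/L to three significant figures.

59.0 mg/L

Retardation factor R = 1 + ρ_b·K_d/n = 1 + 1.71 × 0.93/0.39 = 5.078.
Sorption retards both mechanisms: v_R = v/R = 0.01002 m/day, D_R = D/R = 0.3111 m²/day.
v_R·t = 0.01002 × 207 = 2.07414 m; 2√(D_R t) = 16.05 m; argument = (20.2 − 2.07414)/16.05 = 1.129.
C = C₀ × ½·erfc(1.129) = 1070 × 0.05517 = 59.0 mg/L.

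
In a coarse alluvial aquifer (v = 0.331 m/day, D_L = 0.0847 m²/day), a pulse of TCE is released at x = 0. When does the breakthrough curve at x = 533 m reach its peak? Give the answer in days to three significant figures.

For the 1D instantaneous-source solution, setting ∂C/∂t = 0 at fixed x gives v²t² + 2Dt − x² = 0, so t = (√(D² + v²x²) − D)/v².
√(D² + v²x²) = √(0.0847² + 0.331² × 533²) = 176.4; v² = 0.109561.
t = (176.4 − 0.0847)/0.109561 = 1610 days (vs. the pure-advection estimate x/v = 1610 d).

1610 days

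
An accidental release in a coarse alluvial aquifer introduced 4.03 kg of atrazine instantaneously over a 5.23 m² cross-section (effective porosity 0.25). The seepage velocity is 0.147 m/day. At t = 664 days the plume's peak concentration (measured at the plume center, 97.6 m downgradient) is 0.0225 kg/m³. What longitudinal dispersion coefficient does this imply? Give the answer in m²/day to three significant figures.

2.25 m²/day

At the plume center C_max = M/(n_e·A·√(4πDt)), so D = M²/(4πt·(n_e·A·C_max)²).
n_e·A·C_max = 0.25 × 5.23 × 0.0225 = 0.02942 kg/m.
D = 4.03²/(4π × 664 × 0.02942²) = 2.25 m²/day.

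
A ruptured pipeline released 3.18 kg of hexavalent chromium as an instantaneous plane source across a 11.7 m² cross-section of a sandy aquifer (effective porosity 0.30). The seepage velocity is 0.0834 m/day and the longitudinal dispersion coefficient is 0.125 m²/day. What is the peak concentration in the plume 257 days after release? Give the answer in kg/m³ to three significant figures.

The peak of an instantaneous 1D plume sits at x = vt; there the Gaussian factor is 1 and C_max = M/(n_e·A·√(4πDt)), where n_e·A is the pore area the mass is dissolved in.
√(4πDt) = √(4π × 0.125 × 257) = 20.09 m, so C_max = 3.18/(0.30 × 11.7 × 20.09) = 0.0451 kg/m³.

0.0451 kg/m³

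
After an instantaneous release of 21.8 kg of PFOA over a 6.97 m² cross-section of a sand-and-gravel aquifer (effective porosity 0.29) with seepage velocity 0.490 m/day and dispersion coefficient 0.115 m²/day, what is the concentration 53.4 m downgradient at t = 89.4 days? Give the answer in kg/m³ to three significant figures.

For an instantaneous plane source, C(x,t) = M/(n_e·A·√(4πDt)) · exp(−(x−vt)²/(4Dt)), with n_e·A the pore (flow) area.
Plume center vt = 0.490 × 89.4 = 43.806 m, so the well at 53.4 m is 9.594 m downgradient of the peak.
√(4πDt) = 11.37 m, giving peak height M/(n_e·A·√(4πDt)) = 21.8/(0.29 × 6.97 × 11.37) = 0.9486 kg/m³.
(x−vt)²/(4Dt) = (9.594)²/(4 × 0.115 × 89.4) = 2.238; exp(−2.238) = 0.1067.
C = 0.9486 × 0.1067 = 0.101 kg/m³.

0.101 kg/m³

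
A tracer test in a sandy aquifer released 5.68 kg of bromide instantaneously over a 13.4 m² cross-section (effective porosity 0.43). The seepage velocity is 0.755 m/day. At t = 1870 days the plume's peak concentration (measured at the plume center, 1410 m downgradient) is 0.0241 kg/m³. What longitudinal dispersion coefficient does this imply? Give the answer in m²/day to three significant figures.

0.0712 m²/day

At the plume center C_max = M/(n_e·A·√(4πDt)), so D = M²/(4πt·(n_e·A·C_max)²).
n_e·A·C_max = 0.43 × 13.4 × 0.0241 = 0.1389 kg/m.
D = 5.68²/(4π × 1870 × 0.1389²) = 0.0712 m²/day.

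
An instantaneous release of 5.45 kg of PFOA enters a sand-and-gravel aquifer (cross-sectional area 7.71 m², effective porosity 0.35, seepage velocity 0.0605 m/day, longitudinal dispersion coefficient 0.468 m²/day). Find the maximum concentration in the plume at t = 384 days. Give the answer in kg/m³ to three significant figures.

0.0425 kg/m³

The peak of an instantaneous 1D plume sits at x = vt; there the Gaussian factor is 1 and C_max = M/(n_e·A·√(4πDt)), where n_e·A is the pore area the mass is dissolved in.
√(4πDt) = √(4π × 0.468 × 384) = 47.52 m, so C_max = 5.45/(0.35 × 7.71 × 47.52) = 0.0425 kg/m³.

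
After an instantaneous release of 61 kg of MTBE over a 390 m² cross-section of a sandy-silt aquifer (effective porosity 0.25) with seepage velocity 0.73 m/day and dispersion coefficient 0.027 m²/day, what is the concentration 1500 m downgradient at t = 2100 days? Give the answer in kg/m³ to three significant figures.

For an instantaneous plane source, C(x,t) = M/(n_e·A·√(4πDt)) · exp(−(x−vt)²/(4Dt)), with n_e·A the pore (flow) area.
Plume center vt = 0.73 × 2100 = 1533 m, so the well at 1500 m is 33 m upgradient of the peak.
√(4πDt) = 26.69 m, giving peak height M/(n_e·A·√(4πDt)) = 61/(0.25 × 390 × 26.69) = 0.02344 kg/m³.
(x−vt)²/(4Dt) = (-33)²/(4 × 0.027 × 2100) = 4.802; exp(−4.802) = 0.008213.
C = 0.02344 × 0.008213 = 0.000193 kg/m³.

0.000193 kg/m³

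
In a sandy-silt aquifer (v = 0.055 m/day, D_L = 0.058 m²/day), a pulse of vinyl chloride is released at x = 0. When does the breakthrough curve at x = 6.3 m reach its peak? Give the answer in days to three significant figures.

97.0 days

For the 1D instantaneous-source solution, setting ∂C/∂t = 0 at fixed x gives v²t² + 2Dt − x² = 0, so t = (√(D² + v²x²) − D)/v².
√(D² + v²x²) = √(0.058² + 0.055² × 6.3²) = 0.3513; v² = 0.003025.
t = (0.3513 − 0.058)/0.003025 = 97.0 days (vs. the pure-advection estimate x/v = 115 d).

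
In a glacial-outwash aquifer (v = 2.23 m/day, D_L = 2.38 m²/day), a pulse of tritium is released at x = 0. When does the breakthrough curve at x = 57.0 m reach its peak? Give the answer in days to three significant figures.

25.1 days

For the 1D instantaneous-source solution, setting ∂C/∂t = 0 at fixed x gives v²t² + 2Dt − x² = 0, so t = (√(D² + v²x²) − D)/v².
√(D² + v²x²) = √(2.38² + 2.23² × 57.0²) = 127.1; v² = 4.9729.
t = (127.1 − 2.38)/4.9729 = 25.1 days (vs. the pure-advection estimate x/v = 25.6 d).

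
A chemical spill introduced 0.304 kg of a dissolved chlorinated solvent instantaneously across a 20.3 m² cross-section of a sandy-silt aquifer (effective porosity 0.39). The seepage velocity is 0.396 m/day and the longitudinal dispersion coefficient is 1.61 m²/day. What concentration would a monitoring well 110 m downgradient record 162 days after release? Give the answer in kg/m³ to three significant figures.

For an instantaneous plane source, C(x,t) = M/(n_e·A·√(4πDt)) · exp(−(x−vt)²/(4Dt)), with n_e·A the pore (flow) area.
Plume center vt = 0.396 × 162 = 64.152 m, so the well at 110 m is 45.848 m downgradient of the peak.
√(4πDt) = 57.25 m, giving peak height M/(n_e·A·√(4πDt)) = 0.304/(0.39 × 20.3 × 57.25) = 0.0006707 kg/m³.
(x−vt)²/(4Dt) = (45.848)²/(4 × 1.61 × 162) = 2.015; exp(−2.015) = 0.1333.
C = 0.0006707 × 0.1333 = 8.94e-05 kg/m³.

8.94e-05 kg/m³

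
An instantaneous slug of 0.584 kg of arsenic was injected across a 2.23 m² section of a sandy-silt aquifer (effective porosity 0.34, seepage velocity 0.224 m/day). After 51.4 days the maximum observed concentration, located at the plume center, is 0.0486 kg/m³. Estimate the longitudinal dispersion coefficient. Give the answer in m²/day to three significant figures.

At the plume center C_max = M/(n_e·A·√(4πDt)), so D = M²/(4πt·(n_e·A·C_max)²).
n_e·A·C_max = 0.34 × 2.23 × 0.0486 = 0.03685 kg/m.
D = 0.584²/(4π × 51.4 × 0.03685²) = 0.389 m²/day.

0.389 m²/day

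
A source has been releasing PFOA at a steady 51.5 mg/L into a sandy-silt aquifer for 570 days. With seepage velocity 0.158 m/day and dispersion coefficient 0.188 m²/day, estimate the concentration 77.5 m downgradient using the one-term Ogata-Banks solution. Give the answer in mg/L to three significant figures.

41.4 mg/L

For a continuous step input, C/C₀ ≈ ½·erfc((x−vt)/(2√(Dt))).
vt = 0.158 × 570 = 90.06 m and 2√(Dt) = 2√(0.188 × 570) = 20.70 m.
Argument (x−vt)/(2√(Dt)) = (77.5 − 90.06)/20.70 = -0.6068; ½·erfc(-0.6068) = 0.8046.
C = 51.5 × 0.8046 = 41.4 mg/L.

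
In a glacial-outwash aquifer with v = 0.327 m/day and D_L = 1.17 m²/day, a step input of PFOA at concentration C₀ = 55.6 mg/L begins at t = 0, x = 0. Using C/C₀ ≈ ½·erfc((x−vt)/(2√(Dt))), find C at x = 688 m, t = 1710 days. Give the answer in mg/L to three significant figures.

1.16 mg/L

For a continuous step input, C/C₀ ≈ ½·erfc((x−vt)/(2√(Dt))).
vt = 0.327 × 1710 = 559.17 m and 2√(Dt) = 2√(1.17 × 1710) = 89.46 m.
Argument (x−vt)/(2√(Dt)) = (688 − 559.17)/89.46 = 1.440; ½·erfc(1.440) = 0.02085.
C = 55.6 × 0.02085 = 1.16 mg/L.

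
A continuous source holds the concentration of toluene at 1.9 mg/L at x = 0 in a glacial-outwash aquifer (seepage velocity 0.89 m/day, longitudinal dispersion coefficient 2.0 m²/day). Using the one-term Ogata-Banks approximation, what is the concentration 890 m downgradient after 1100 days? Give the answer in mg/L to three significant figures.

For a continuous step input, C/C₀ ≈ ½·erfc((x−vt)/(2√(Dt))).
vt = 0.89 × 1100 = 979 m and 2√(Dt) = 2√(2.0 × 1100) = 93.81 m.
Argument (x−vt)/(2√(Dt)) = (890 − 979)/93.81 = -0.9487; ½·erfc(-0.9487) = 0.9101.
C = 1.9 × 0.9101 = 1.73 mg/L.

1.73 mg/L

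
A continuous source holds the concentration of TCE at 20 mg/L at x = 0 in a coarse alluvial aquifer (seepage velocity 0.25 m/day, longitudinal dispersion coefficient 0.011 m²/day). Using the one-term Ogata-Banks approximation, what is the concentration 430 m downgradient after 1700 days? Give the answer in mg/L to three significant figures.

4.14 mg/L

For a continuous step input, C/C₀ ≈ ½·erfc((x−vt)/(2√(Dt))).
vt = 0.25 × 1700 = 425 m and 2√(Dt) = 2√(0.011 × 1700) = 8.649 m.
Argument (x−vt)/(2√(Dt)) = (430 − 425)/8.649 = 0.5781; ½·erfc(0.5781) = 0.2068.
C = 20 × 0.2068 = 4.14 mg/L.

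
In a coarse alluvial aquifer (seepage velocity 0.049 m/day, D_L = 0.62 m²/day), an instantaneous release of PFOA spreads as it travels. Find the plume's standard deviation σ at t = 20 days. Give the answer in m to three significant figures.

Dispersive spreading gives a Gaussian with σ² = 2Dt; advection only shifts the center.
σ = √(2 × 0.62 × 20) = 4.98 m.

4.98 m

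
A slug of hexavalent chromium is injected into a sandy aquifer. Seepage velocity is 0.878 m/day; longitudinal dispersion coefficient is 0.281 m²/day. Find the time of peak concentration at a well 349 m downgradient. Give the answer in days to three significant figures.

For the 1D instantaneous-source solution, setting ∂C/∂t = 0 at fixed x gives v²t² + 2Dt − x² = 0, so t = (√(D² + v²x²) − D)/v².
√(D² + v²x²) = √(0.281² + 0.878² × 349²) = 306.4; v² = 0.770884.
t = (306.4 − 0.281)/0.770884 = 397 days (vs. the pure-advection estimate x/v = 397 d).

397 days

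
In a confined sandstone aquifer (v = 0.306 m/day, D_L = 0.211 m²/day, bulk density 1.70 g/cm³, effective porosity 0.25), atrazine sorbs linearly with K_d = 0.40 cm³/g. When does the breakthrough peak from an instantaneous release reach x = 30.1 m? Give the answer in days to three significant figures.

Retardation factor R = 1 + ρ_b·K_d/n = 1 + 1.70 × 0.40/0.25 = 3.720.
Sorption retards both mechanisms: v_R = v/R = 0.08226 m/day, D_R = D/R = 0.05672 m²/day.
Peak time from v_R²t² + 2D_R t − x² = 0: t = (√(D_R² + v_R²x²) − D_R)/v_R².
√(D_R² + v_R²x²) = √(0.05672² + 0.08226² × 30.1²) = 2.477; v_R² = 0.006767.
t = (2.477 − 0.05672)/0.006767 = 358 days.

358 days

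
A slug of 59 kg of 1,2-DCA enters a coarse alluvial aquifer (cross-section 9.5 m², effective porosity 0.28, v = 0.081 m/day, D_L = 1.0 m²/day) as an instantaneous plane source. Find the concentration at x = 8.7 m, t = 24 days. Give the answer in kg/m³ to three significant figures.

For an instantaneous plane source, C(x,t) = M/(n_e·A·√(4πDt)) · exp(−(x−vt)²/(4Dt)), with n_e·A the pore (flow) area.
Plume center vt = 0.081 × 24 = 1.944 m, so the well at 8.7 m is 6.756 m downgradient of the peak.
√(4πDt) = 17.37 m, giving peak height M/(n_e·A·√(4πDt)) = 59/(0.28 × 9.5 × 17.37) = 1.277 kg/m³.
(x−vt)²/(4Dt) = (6.756)²/(4 × 1.0 × 24) = 0.4755; exp(−0.4755) = 0.6216.
C = 1.277 × 0.6216 = 0.794 kg/m³.

0.794 kg/m³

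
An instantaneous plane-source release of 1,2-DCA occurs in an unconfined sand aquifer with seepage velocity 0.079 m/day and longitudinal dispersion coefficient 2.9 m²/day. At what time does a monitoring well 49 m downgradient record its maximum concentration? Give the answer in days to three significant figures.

For the 1D instantaneous-source solution, setting ∂C/∂t = 0 at fixed x gives v²t² + 2Dt − x² = 0, so t = (√(D² + v²x²) − D)/v².
√(D² + v²x²) = √(2.9² + 0.079² × 49²) = 4.837; v² = 0.006241.
t = (4.837 − 2.9)/0.006241 = 310 days (vs. the pure-advection estimate x/v = 620 d).

310 days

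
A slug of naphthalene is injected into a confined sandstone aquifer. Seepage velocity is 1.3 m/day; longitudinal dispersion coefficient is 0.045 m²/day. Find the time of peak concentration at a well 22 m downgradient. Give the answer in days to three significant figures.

For the 1D instantaneous-source solution, setting ∂C/∂t = 0 at fixed x gives v²t² + 2Dt − x² = 0, so t = (√(D² + v²x²) − D)/v².
√(D² + v²x²) = √(0.045² + 1.3² × 22²) = 28.60; v² = 1.69.
t = (28.60 − 0.045)/1.69 = 16.9 days (vs. the pure-advection estimate x/v = 16.9 d).

16.9 days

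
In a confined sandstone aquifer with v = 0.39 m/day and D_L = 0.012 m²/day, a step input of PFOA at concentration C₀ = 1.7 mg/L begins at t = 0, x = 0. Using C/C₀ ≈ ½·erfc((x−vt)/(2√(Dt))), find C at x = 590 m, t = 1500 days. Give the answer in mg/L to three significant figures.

For a continuous step input, C/C₀ ≈ ½·erfc((x−vt)/(2√(Dt))).
vt = 0.39 × 1500 = 585 m and 2√(Dt) = 2√(0.012 × 1500) = 8.485 m.
Argument (x−vt)/(2√(Dt)) = (590 − 585)/8.485 = 0.5893; ½·erfc(0.5893) = 0.2023.
C = 1.7 × 0.2023 = 0.344 mg/L.

0.344 mg/L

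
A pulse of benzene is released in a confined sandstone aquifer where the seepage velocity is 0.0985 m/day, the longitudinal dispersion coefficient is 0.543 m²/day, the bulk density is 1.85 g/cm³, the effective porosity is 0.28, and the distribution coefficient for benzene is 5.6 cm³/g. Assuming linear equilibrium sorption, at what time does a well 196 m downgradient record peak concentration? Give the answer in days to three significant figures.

Retardation factor R = 1 + ρ_b·K_d/n = 1 + 1.85 × 5.6/0.28 = 38.00.
Sorption retards both mechanisms: v_R = v/R = 0.002592 m/day, D_R = D/R = 0.01429 m²/day.
Peak time from v_R²t² + 2D_R t − x² = 0: t = (√(D_R² + v_R²x²) − D_R)/v_R².
√(D_R² + v_R²x²) = √(0.01429² + 0.002592² × 196²) = 0.5082; v_R² = 6.718e-06.
t = (0.5082 − 0.01429)/6.718e-06 = 73500 days.

73500 days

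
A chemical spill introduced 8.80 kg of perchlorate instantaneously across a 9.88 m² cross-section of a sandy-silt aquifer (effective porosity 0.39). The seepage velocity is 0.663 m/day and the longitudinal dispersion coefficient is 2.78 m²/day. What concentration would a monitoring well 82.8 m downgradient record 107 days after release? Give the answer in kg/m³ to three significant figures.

0.0332 kg/m³

For an instantaneous plane source, C(x,t) = M/(n_e·A·√(4πDt)) · exp(−(x−vt)²/(4Dt)), with n_e·A the pore (flow) area.
Plume center vt = 0.663 × 107 = 70.941 m, so the well at 82.8 m is 11.859 m downgradient of the peak.
√(4πDt) = 61.14 m, giving peak height M/(n_e·A·√(4πDt)) = 8.80/(0.39 × 9.88 × 61.14) = 0.03735 kg/m³.
(x−vt)²/(4Dt) = (11.859)²/(4 × 2.78 × 107) = 0.1182; exp(−0.1182) = 0.8885.
C = 0.03735 × 0.8885 = 0.0332 kg/m³.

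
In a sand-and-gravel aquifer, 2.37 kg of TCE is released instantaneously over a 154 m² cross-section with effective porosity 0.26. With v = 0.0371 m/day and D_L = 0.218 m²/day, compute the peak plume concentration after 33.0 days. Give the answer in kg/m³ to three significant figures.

The peak of an instantaneous 1D plume sits at x = vt; there the Gaussian factor is 1 and C_max = M/(n_e·A·√(4πDt)), where n_e·A is the pore area the mass is dissolved in.
√(4πDt) = √(4π × 0.218 × 33.0) = 9.508 m, so C_max = 2.37/(0.26 × 154 × 9.508) = 0.00623 kg/m³.

0.00623 kg/m³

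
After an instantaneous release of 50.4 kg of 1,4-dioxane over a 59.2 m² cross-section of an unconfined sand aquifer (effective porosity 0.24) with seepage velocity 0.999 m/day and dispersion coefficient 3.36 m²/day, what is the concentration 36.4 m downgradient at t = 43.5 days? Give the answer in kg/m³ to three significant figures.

0.0760 kg/m³

For an instantaneous plane source, C(x,t) = M/(n_e·A·√(4πDt)) · exp(−(x−vt)²/(4Dt)), with n_e·A the pore (flow) area.
Plume center vt = 0.999 × 43.5 = 43.4565 m, so the well at 36.4 m is 7.0565 m upgradient of the peak.
√(4πDt) = 42.86 m, giving peak height M/(n_e·A·√(4πDt)) = 50.4/(0.24 × 59.2 × 42.86) = 0.08276 kg/m³.
(x−vt)²/(4Dt) = (-7.0565)²/(4 × 3.36 × 43.5) = 0.08517; exp(−0.08517) = 0.9184.
C = 0.08276 × 0.9184 = 0.0760 kg/m³.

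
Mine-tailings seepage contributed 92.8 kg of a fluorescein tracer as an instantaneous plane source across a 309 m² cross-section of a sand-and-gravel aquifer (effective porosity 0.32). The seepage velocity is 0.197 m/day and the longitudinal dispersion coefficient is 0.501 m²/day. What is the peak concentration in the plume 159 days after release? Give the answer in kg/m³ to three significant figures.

0.0297 kg/m³

The peak of an instantaneous 1D plume sits at x = vt; there the Gaussian factor is 1 and C_max = M/(n_e·A·√(4πDt)), where n_e·A is the pore area the mass is dissolved in.
√(4πDt) = √(4π × 0.501 × 159) = 31.64 m, so C_max = 92.8/(0.32 × 309 × 31.64) = 0.0297 kg/m³.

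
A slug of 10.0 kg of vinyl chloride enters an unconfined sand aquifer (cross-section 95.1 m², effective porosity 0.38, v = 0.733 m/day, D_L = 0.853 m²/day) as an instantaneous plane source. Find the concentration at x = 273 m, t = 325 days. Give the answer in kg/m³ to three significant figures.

0.00158 kg/m³

For an instantaneous plane source, C(x,t) = M/(n_e·A·√(4πDt)) · exp(−(x−vt)²/(4Dt)), with n_e·A the pore (flow) area.
Plume center vt = 0.733 × 325 = 238.225 m, so the well at 273 m is 34.775 m downgradient of the peak.
√(4πDt) = 59.02 m, giving peak height M/(n_e·A·√(4πDt)) = 10.0/(0.38 × 95.1 × 59.02) = 0.004689 kg/m³.
(x−vt)²/(4Dt) = (34.775)²/(4 × 0.853 × 325) = 1.091; exp(−1.091) = 0.3359.
C = 0.004689 × 0.3359 = 0.00158 kg/m³.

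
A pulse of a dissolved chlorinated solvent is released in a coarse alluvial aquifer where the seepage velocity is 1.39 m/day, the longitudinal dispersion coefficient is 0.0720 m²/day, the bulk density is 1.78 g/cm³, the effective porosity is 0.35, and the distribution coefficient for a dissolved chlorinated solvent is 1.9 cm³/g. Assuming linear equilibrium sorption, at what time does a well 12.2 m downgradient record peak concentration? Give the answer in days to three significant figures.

Retardation factor R = 1 + ρ_b·K_d/n = 1 + 1.78 × 1.9/0.35 = 10.66.
Sorption retards both mechanisms: v_R = v/R = 0.1304 m/day, D_R = D/R = 0.006754 m²/day.
Peak time from v_R²t² + 2D_R t − x² = 0: t = (√(D_R² + v_R²x²) − D_R)/v_R².
√(D_R² + v_R²x²) = √(0.006754² + 0.1304² × 12.2²) = 1.591; v_R² = 0.01700.
t = (1.591 − 0.006754)/0.01700 = 93.2 days.

93.2 days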